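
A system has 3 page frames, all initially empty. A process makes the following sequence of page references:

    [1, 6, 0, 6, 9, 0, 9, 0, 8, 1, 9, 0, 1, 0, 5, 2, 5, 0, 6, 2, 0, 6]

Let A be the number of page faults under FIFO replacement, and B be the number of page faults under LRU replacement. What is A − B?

Under FIFO: F F F . F . . . F F . F . . F F . . F . F . → 11 faults.
Under LRU: F F F . F . . . F F F F . . F F . . F F . . → 12 faults.
A − B = 11 − 12 = -1.

-1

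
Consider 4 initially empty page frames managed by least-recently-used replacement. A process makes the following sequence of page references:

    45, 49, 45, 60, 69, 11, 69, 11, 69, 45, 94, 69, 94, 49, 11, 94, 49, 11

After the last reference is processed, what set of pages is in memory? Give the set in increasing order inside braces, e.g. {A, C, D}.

45 → fault, frames {45}
49 → fault, frames {45,49}
45 → hit
60 → fault, frames {49,45,60}
69 → fault, frames {49,45,60,69}
11 → fault, evict 49, frames {45,60,69,11}
69 → hit
11 → hit
69 → hit
45 → hit
94 → fault, evict 60, frames {11,69,45,94}
69 → hit
94 → hit
49 → fault, evict 11, frames {45,69,94,49}
11 → fault, evict 45, frames {69,94,49,11}
94 → hit
49 → hit
11 → hit

{11, 49, 69, 94}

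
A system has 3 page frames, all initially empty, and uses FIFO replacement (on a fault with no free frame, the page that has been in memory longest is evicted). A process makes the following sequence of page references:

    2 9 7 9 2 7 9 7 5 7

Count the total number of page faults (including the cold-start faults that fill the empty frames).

2 -> miss, frames [2]
9 -> miss, frames [2, 9]
7 -> miss, frames [2, 9, 7]
9 -> hit
2 -> hit
7 -> hit
9 -> hit
7 -> hit
5 -> miss, evict 2, frames [9, 7, 5]
7 -> hit
Page faults: 4.

4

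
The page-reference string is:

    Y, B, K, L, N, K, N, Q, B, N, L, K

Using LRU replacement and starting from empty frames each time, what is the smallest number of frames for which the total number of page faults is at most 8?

5

f=1: 12 faults
f=2: 11 faults
f=3: 9 faults
f=4: 9 faults
f=5: 6 faults
f=6: 6 faults
Smallest f with faults ≤ 8 is 5.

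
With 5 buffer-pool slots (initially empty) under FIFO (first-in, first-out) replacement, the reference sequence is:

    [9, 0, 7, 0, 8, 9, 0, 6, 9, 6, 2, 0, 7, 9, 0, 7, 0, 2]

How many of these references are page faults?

9

9 -> fault, frames [9]
0 -> fault, frames [9, 0]
7 -> fault, frames [9, 0, 7]
0 -> hit
8 -> fault, frames [9, 0, 7, 8]
9 -> hit
0 -> hit
6 -> fault, frames [9, 0, 7, 8, 6]
9 -> hit
6 -> hit
2 -> fault, evict 9, frames [0, 7, 8, 6, 2]
0 -> hit
7 -> hit
9 -> fault, evict 0, frames [7, 8, 6, 2, 9]
0 -> fault, evict 7, frames [8, 6, 2, 9, 0]
7 -> fault, evict 8, frames [6, 2, 9, 0, 7]
0 -> hit
2 -> hit
Page faults: 9.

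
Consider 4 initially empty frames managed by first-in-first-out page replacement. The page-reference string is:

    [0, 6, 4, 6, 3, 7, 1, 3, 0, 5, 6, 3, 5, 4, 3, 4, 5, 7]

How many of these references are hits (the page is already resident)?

6

0 → fault, frames [0]
6 → fault, frames [0, 6]
4 → fault, frames [0, 6, 4]
6 → hit
3 → fault, frames [0, 6, 4, 3]
7 → fault, evict 0, frames [6, 4, 3, 7]
1 → fault, evict 6, frames [4, 3, 7, 1]
3 → hit
0 → fault, evict 4, frames [3, 7, 1, 0]
5 → fault, evict 3, frames [7, 1, 0, 5]
6 → fault, evict 7, frames [1, 0, 5, 6]
3 → fault, evict 1, frames [0, 5, 6, 3]
5 → hit
4 → fault, evict 0, frames [5, 6, 3, 4]
3 → hit
4 → hit
5 → hit
7 → fault, evict 5, frames [6, 3, 4, 7]
Hits: 6.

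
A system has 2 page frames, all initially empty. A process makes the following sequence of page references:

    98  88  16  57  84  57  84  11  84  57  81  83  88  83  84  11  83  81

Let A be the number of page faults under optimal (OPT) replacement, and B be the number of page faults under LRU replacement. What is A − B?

-1

Under OPT: F F F F F . . F . F F F F . F F . F → 13 faults.
Under LRU: F F F F F . . F . F F F F . F F F F → 14 faults.
A − B = 13 − 14 = -1.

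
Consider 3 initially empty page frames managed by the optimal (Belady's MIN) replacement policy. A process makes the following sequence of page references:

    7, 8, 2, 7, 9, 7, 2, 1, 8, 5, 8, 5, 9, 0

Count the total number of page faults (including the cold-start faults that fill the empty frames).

7: miss, frames (7)
8: miss, frames (7 8)
2: miss, frames (7 8 2)
7: hit
9: miss, evict 8, frames (7 2 9)
7: hit
2: hit
1: miss, evict 2, frames (7 9 1)
8: miss, evict 1, frames (7 9 8)
5: miss, evict 7, frames (9 8 5)
8: hit
5: hit
9: hit
0: miss, evict 5, frames (9 8 0)
Page faults: 8.

8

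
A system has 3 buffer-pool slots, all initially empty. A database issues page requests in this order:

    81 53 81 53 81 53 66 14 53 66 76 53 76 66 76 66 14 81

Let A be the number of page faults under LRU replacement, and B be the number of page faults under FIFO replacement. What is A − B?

-2

Under LRU: F F . . . . F F . . F . . . . . F F → 7 faults.
Under FIFO: F F . . . . F F . . F F . F . . F F → 9 faults.
A − B = 7 − 9 = -2.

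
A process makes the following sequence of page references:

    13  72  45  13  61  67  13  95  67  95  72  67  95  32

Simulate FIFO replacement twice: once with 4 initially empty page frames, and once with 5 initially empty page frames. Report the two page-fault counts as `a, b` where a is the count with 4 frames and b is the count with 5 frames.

4 frames: F F F . F F F F . . F . . F → 9 faults.
5 frames: F F F . F F . F . . . . . F → 7 faults.
7 < 9: adding a frame reduced faults, as is typical.

9, 7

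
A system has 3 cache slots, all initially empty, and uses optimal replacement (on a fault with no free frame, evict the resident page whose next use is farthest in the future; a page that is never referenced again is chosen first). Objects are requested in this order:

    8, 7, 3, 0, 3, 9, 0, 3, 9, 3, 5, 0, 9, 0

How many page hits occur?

8 → miss, frames {8}
7 → miss, frames {8,7}
3 → miss, frames {8,7,3}
0 → miss, evict 7, frames {8,3,0}
3 → hit
9 → miss, evict 8, frames {3,0,9}
0 → hit
3 → hit
9 → hit
3 → hit
5 → miss, evict 3, frames {0,9,5}
0 → hit
9 → hit
0 → hit
Hits: 8.

8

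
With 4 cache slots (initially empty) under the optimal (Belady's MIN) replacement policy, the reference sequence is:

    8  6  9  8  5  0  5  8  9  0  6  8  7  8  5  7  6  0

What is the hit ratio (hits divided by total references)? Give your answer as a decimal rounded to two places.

8: fault, frames {8}
6: fault, frames {8,6}
9: fault, frames {8,6,9}
8: hit
5: fault, frames {8,6,9,5}
0: fault, evict 6, frames {8,9,5,0}
5: hit
8: hit
9: hit
0: hit
6: fault, evict 9, frames {8,5,0,6}
8: hit
7: fault, evict 0, frames {8,5,6,7}
8: hit
5: hit
7: hit
6: hit
0: fault, evict 7, frames {8,5,6,0}
Hits: 10 of 18 references → 10/18 = 0.5556.

0.56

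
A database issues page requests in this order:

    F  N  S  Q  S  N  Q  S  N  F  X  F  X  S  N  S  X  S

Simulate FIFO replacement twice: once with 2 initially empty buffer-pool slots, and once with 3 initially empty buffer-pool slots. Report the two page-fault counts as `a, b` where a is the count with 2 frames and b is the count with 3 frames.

12, 8

2 frames: F F F F . F . F . F F . . F F . F F → 12 faults.
3 frames: F F F F . . . . . F F . . F F . . . → 8 faults.
8 < 12: adding a frame reduced faults, as is typical.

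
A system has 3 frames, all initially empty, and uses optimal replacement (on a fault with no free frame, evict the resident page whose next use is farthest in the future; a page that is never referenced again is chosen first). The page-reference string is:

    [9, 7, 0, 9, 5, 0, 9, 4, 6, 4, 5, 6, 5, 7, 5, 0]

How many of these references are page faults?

8

9 → fault, frames [9]
7 → fault, frames [9, 7]
0 → fault, frames [9, 7, 0]
9 → hit
5 → fault, evict 7, frames [9, 0, 5]
0 → hit
9 → hit
4 → fault, evict 9, frames [0, 5, 4]
6 → fault, evict 0, frames [5, 4, 6]
4 → hit
5 → hit
6 → hit
5 → hit
7 → fault, evict 6, frames [5, 4, 7]
5 → hit
0 → fault, evict 7, frames [5, 4, 0]
Page faults: 8.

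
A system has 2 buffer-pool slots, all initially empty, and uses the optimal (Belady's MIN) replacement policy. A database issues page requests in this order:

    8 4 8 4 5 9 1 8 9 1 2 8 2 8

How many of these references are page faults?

8

8: miss, frames (8)
4: miss, frames (8 4)
8: hit
4: hit
5: miss, evict 4, frames (8 5)
9: miss, evict 5, frames (8 9)
1: miss, evict 9, frames (8 1)
8: hit
9: miss, evict 8, frames (1 9)
1: hit
2: miss, evict 9, frames (1 2)
8: miss, evict 1, frames (2 8)
2: hit
8: hit
Page faults: 8.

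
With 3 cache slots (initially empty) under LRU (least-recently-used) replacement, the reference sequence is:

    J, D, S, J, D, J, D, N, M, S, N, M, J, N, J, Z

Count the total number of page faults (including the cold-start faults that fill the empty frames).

8

J → fault, frames (J)
D → fault, frames (J D)
S → fault, frames (J D S)
J → hit
D → hit
J → hit
D → hit
N → fault, evict S, frames (J D N)
M → fault, evict J, frames (D N M)
S → fault, evict D, frames (N M S)
N → hit
M → hit
J → fault, evict S, frames (N M J)
N → hit
J → hit
Z → fault, evict M, frames (N J Z)
Page faults: 8.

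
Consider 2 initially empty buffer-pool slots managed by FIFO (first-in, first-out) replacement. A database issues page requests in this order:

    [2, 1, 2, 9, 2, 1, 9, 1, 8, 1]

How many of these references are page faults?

2 -> fault, frames (2)
1 -> fault, frames (2 1)
2 -> hit
9 -> fault, evict 2, frames (1 9)
2 -> fault, evict 1, frames (9 2)
1 -> fault, evict 9, frames (2 1)
9 -> fault, evict 2, frames (1 9)
1 -> hit
8 -> fault, evict 1, frames (9 8)
1 -> fault, evict 9, frames (8 1)
Page faults: 8.

8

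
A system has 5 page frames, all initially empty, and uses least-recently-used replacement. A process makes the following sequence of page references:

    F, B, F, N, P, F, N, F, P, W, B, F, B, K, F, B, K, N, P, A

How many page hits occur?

F: fault, frames {F}
B: fault, frames {F,B}
F: hit
N: fault, frames {B,F,N}
P: fault, frames {B,F,N,P}
F: hit
N: hit
F: hit
P: hit
W: fault, frames {B,N,F,P,W}
B: hit
F: hit
B: hit
K: fault, evict N, frames {P,W,F,B,K}
F: hit
B: hit
K: hit
N: fault, evict P, frames {W,F,B,K,N}
P: fault, evict W, frames {F,B,K,N,P}
A: fault, evict F, frames {B,K,N,P,A}
Hits: 11.

11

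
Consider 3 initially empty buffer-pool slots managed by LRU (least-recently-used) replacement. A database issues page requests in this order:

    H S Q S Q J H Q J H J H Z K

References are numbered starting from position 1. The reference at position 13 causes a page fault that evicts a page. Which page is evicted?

Q

pos 1: H -> miss, frames (H)
pos 2: S -> miss, frames (H S)
pos 3: Q -> miss, frames (H S Q)
pos 4: S -> hit
pos 5: Q -> hit
pos 6: J -> miss, evict H, frames (S Q J)
pos 7: H -> miss, evict S, frames (Q J H)
pos 8: Q -> hit
pos 9: J -> hit
pos 10: H -> hit
pos 11: J -> hit
pos 12: H -> hit
pos 13: Z -> miss, evict Q, frames (J H Z)
At position 13, page Q is evicted.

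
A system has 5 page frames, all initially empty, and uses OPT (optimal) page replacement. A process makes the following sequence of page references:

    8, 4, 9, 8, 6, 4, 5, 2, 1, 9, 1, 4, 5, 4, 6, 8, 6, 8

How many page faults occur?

8 -> fault, frames (8)
4 -> fault, frames (8 4)
9 -> fault, frames (8 4 9)
8 -> hit
6 -> fault, frames (8 4 9 6)
4 -> hit
5 -> fault, frames (8 4 9 6 5)
2 -> fault, evict 8, frames (4 9 6 5 2)
1 -> fault, evict 2, frames (4 9 6 5 1)
9 -> hit
1 -> hit
4 -> hit
5 -> hit
4 -> hit
6 -> hit
8 -> fault, evict 1, frames (4 9 6 5 8)
6 -> hit
8 -> hit
Page faults: 8.

8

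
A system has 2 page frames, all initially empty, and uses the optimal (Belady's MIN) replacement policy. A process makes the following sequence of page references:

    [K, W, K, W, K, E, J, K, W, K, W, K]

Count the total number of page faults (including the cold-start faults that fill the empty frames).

5

K → fault, frames (K)
W → fault, frames (K W)
K → hit
W → hit
K → hit
E → fault, evict W, frames (K E)
J → fault, evict E, frames (K J)
K → hit
W → fault, evict J, frames (K W)
K → hit
W → hit
K → hit
Page faults: 5.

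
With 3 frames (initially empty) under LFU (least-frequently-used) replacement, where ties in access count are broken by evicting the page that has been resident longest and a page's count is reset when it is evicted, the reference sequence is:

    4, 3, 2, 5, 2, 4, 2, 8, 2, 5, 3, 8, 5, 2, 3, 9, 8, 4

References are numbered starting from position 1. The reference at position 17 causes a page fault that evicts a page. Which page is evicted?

3

pos 1: 4 → fault, frames [4]
pos 2: 3 → fault, frames [4, 3]
pos 3: 2 → fault, frames [4, 3, 2]
pos 4: 5 → fault, evict 4, frames [3, 2, 5]
pos 5: 2 → hit
pos 6: 4 → fault, evict 3, frames [2, 5, 4]
pos 7: 2 → hit
pos 8: 8 → fault, evict 5, frames [2, 4, 8]
pos 9: 2 → hit
pos 10: 5 → fault, evict 4, frames [2, 8, 5]
pos 11: 3 → fault, evict 8, frames [2, 5, 3]
pos 12: 8 → fault, evict 5, frames [2, 3, 8]
pos 13: 5 → fault, evict 3, frames [2, 8, 5]
pos 14: 2 → hit
pos 15: 3 → fault, evict 8, frames [2, 5, 3]
pos 16: 9 → fault, evict 5, frames [2, 3, 9]
pos 17: 8 → fault, evict 3, frames [2, 9, 8]
At position 17, page 3 is evicted.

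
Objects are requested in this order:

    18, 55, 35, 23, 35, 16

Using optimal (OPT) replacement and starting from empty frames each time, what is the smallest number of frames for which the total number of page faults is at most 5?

2

f=1: 6 faults
f=2: 5 faults
f=3: 5 faults
f=4: 5 faults
f=5: 5 faults
Smallest f with faults ≤ 5 is 2.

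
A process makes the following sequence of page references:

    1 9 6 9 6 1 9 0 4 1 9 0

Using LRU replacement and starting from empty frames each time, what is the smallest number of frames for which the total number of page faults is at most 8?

3

f=1: 12 faults
f=2: 10 faults
f=3: 8 faults
f=4: 5 faults
f=5: 5 faults
Smallest f with faults ≤ 8 is 3.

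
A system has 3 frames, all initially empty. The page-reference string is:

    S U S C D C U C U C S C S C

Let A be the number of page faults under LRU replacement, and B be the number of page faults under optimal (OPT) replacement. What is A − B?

Under LRU: F F . F F . F . . . F . . . → 6 faults.
Under OPT: F F . F F . . . . . F . . . → 5 faults.
A − B = 6 − 5 = 1.

1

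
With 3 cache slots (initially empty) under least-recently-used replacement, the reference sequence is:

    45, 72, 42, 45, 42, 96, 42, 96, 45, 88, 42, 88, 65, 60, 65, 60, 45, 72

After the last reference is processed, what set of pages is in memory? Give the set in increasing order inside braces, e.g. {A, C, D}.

45 -> miss, frames (45)
72 -> miss, frames (45 72)
42 -> miss, frames (45 72 42)
45 -> hit
42 -> hit
96 -> miss, evict 72, frames (45 42 96)
42 -> hit
96 -> hit
45 -> hit
88 -> miss, evict 42, frames (96 45 88)
42 -> miss, evict 96, frames (45 88 42)
88 -> hit
65 -> miss, evict 45, frames (42 88 65)
60 -> miss, evict 42, frames (88 65 60)
65 -> hit
60 -> hit
45 -> miss, evict 88, frames (65 60 45)
72 -> miss, evict 65, frames (60 45 72)

{45, 60, 72}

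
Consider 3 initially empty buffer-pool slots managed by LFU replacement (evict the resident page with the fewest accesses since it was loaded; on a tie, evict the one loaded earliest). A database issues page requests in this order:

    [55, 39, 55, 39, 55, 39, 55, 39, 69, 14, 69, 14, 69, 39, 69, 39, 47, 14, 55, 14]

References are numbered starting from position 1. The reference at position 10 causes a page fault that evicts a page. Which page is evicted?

69

pos 1: 55: fault, frames {55}
pos 2: 39: fault, frames {55,39}
pos 3: 55: hit
pos 4: 39: hit
pos 5: 55: hit
pos 6: 39: hit
pos 7: 55: hit
pos 8: 39: hit
pos 9: 69: fault, frames {55,39,69}
pos 10: 14: fault, evict 69, frames {55,39,14}
At position 10, page 69 is evicted.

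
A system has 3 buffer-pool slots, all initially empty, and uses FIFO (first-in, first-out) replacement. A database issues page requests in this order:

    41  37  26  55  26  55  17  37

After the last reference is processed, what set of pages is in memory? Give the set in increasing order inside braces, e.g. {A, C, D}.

41: miss, frames {41}
37: miss, frames {41,37}
26: miss, frames {41,37,26}
55: miss, evict 41, frames {37,26,55}
26: hit
55: hit
17: miss, evict 37, frames {26,55,17}
37: miss, evict 26, frames {55,17,37}

{17, 37, 55}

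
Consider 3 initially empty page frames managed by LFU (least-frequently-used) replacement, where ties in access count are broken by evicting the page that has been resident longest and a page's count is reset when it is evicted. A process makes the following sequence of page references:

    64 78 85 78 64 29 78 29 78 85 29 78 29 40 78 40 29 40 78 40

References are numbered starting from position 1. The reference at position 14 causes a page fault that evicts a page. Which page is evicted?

pos 1: 64 → fault, frames (64)
pos 2: 78 → fault, frames (64 78)
pos 3: 85 → fault, frames (64 78 85)
pos 4: 78 → hit
pos 5: 64 → hit
pos 6: 29 → fault, evict 85, frames (64 78 29)
pos 7: 78 → hit
pos 8: 29 → hit
pos 9: 78 → hit
pos 10: 85 → fault, evict 64, frames (78 29 85)
pos 11: 29 → hit
pos 12: 78 → hit
pos 13: 29 → hit
pos 14: 40 → fault, evict 85, frames (78 29 40)
At position 14, page 85 is evicted.

85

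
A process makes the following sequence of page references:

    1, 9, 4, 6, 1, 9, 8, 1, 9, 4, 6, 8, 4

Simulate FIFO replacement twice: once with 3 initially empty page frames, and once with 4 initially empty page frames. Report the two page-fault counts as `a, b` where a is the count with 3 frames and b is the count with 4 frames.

3 frames: F F F F F F F . . F F . . → 9 faults.
4 frames: F F F F . . F F F F F F . → 10 faults.
10 > 9: adding a frame increased faults — Belady's anomaly.

9, 10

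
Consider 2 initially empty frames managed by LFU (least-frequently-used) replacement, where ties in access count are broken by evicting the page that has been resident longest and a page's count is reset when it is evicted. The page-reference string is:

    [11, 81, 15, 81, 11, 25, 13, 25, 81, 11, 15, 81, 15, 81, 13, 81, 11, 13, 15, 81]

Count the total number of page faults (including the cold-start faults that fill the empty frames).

13

11 -> miss, frames (11)
81 -> miss, frames (11 81)
15 -> miss, evict 11, frames (81 15)
81 -> hit
11 -> miss, evict 15, frames (81 11)
25 -> miss, evict 11, frames (81 25)
13 -> miss, evict 25, frames (81 13)
25 -> miss, evict 13, frames (81 25)
81 -> hit
11 -> miss, evict 25, frames (81 11)
15 -> miss, evict 11, frames (81 15)
81 -> hit
15 -> hit
81 -> hit
13 -> miss, evict 15, frames (81 13)
81 -> hit
11 -> miss, evict 13, frames (81 11)
13 -> miss, evict 11, frames (81 13)
15 -> miss, evict 13, frames (81 15)
81 -> hit
Page faults: 13.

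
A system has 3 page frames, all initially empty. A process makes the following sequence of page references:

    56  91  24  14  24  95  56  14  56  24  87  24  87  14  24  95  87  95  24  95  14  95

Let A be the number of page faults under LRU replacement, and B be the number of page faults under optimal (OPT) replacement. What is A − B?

4

Under LRU: F F F F . F F F . F F . . F . F F . . . F . → 13 faults.
Under OPT: F F F F . F . . . F F . . . . F . . . . F . → 9 faults.
A − B = 13 − 9 = 4.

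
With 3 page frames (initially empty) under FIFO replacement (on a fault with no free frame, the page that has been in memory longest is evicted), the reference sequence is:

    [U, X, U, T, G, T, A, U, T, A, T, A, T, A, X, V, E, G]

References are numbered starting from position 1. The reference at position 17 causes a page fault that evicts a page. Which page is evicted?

T

pos 1: U: miss, frames [U]
pos 2: X: miss, frames [U, X]
pos 3: U: hit
pos 4: T: miss, frames [U, X, T]
pos 5: G: miss, evict U, frames [X, T, G]
pos 6: T: hit
pos 7: A: miss, evict X, frames [T, G, A]
pos 8: U: miss, evict T, frames [G, A, U]
pos 9: T: miss, evict G, frames [A, U, T]
pos 10: A: hit
pos 11: T: hit
pos 12: A: hit
pos 13: T: hit
pos 14: A: hit
pos 15: X: miss, evict A, frames [U, T, X]
pos 16: V: miss, evict U, frames [T, X, V]
pos 17: E: miss, evict T, frames [X, V, E]
At position 17, page T is evicted.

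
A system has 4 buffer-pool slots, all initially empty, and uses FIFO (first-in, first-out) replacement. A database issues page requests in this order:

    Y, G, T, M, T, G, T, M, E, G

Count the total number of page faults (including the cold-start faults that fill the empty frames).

5

Y → miss, frames [Y]
G → miss, frames [Y, G]
T → miss, frames [Y, G, T]
M → miss, frames [Y, G, T, M]
T → hit
G → hit
T → hit
M → hit
E → miss, evict Y, frames [G, T, M, E]
G → hit
Page faults: 5.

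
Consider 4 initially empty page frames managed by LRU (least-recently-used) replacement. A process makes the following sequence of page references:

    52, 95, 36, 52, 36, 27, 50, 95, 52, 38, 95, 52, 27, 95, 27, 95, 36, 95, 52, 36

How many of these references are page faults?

52 → miss, frames {52}
95 → miss, frames {52,95}
36 → miss, frames {52,95,36}
52 → hit
36 → hit
27 → miss, frames {95,52,36,27}
50 → miss, evict 95, frames {52,36,27,50}
95 → miss, evict 52, frames {36,27,50,95}
52 → miss, evict 36, frames {27,50,95,52}
38 → miss, evict 27, frames {50,95,52,38}
95 → hit
52 → hit
27 → miss, evict 50, frames {38,95,52,27}
95 → hit
27 → hit
95 → hit
36 → miss, evict 38, frames {52,27,95,36}
95 → hit
52 → hit
36 → hit
Page faults: 10.

10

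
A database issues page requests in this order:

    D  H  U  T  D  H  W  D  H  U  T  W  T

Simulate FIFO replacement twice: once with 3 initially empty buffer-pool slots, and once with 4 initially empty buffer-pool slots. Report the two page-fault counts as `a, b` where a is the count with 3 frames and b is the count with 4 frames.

3 frames: F F F F F F F . . F F . . → 9 faults.
4 frames: F F F F . . F F F F F F . → 10 faults.
10 > 9: adding a frame increased faults — Belady's anomaly.

9, 10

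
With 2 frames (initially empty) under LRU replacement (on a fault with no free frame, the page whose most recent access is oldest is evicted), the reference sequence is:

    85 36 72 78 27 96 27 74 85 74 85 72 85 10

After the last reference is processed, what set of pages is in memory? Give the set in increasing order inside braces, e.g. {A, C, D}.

{10, 85}

85 → fault, frames (85)
36 → fault, frames (85 36)
72 → fault, evict 85, frames (36 72)
78 → fault, evict 36, frames (72 78)
27 → fault, evict 72, frames (78 27)
96 → fault, evict 78, frames (27 96)
27 → hit
74 → fault, evict 96, frames (27 74)
85 → fault, evict 27, frames (74 85)
74 → hit
85 → hit
72 → fault, evict 74, frames (85 72)
85 → hit
10 → fault, evict 72, frames (85 10)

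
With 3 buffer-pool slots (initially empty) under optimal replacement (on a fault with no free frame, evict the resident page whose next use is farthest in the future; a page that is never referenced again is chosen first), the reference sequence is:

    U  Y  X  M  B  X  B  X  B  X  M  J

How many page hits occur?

U -> fault, frames [U]
Y -> fault, frames [U, Y]
X -> fault, frames [U, Y, X]
M -> fault, evict Y, frames [U, X, M]
B -> fault, evict U, frames [X, M, B]
X -> hit
B -> hit
X -> hit
B -> hit
X -> hit
M -> hit
J -> fault, evict B, frames [X, M, J]
Hits: 6.

6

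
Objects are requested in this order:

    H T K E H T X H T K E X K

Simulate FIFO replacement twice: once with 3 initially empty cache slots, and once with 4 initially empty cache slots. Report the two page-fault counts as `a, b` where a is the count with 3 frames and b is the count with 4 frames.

9, 10

3 frames: F F F F F F F . . F F . . → 9 faults.
4 frames: F F F F . . F F F F F F . → 10 faults.
10 > 9: adding a frame increased faults — Belady's anomaly.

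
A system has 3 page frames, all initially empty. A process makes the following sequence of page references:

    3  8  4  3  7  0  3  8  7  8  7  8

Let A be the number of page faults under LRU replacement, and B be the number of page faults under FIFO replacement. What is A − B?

-1

Under LRU: F F F . F F . F F . . . → 7 faults.
Under FIFO: F F F . F F F F F . . . → 8 faults.
A − B = 7 − 8 = -1.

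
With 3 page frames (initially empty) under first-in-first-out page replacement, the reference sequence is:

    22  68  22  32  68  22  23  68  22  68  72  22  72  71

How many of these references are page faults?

8

22: miss, frames {22}
68: miss, frames {22,68}
22: hit
32: miss, frames {22,68,32}
68: hit
22: hit
23: miss, evict 22, frames {68,32,23}
68: hit
22: miss, evict 68, frames {32,23,22}
68: miss, evict 32, frames {23,22,68}
72: miss, evict 23, frames {22,68,72}
22: hit
72: hit
71: miss, evict 22, frames {68,72,71}
Page faults: 8.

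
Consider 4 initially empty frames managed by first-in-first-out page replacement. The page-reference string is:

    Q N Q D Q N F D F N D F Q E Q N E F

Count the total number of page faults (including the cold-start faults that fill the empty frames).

Q → miss, frames {Q}
N → miss, frames {Q,N}
Q → hit
D → miss, frames {Q,N,D}
Q → hit
N → hit
F → miss, frames {Q,N,D,F}
D → hit
F → hit
N → hit
D → hit
F → hit
Q → hit
E → miss, evict Q, frames {N,D,F,E}
Q → miss, evict N, frames {D,F,E,Q}
N → miss, evict D, frames {F,E,Q,N}
E → hit
F → hit
Page faults: 7.

7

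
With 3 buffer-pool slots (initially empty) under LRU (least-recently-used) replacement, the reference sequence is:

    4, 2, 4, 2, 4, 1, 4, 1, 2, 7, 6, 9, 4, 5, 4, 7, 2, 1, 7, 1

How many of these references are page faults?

4 → miss, frames [4]
2 → miss, frames [4, 2]
4 → hit
2 → hit
4 → hit
1 → miss, frames [2, 4, 1]
4 → hit
1 → hit
2 → hit
7 → miss, evict 4, frames [1, 2, 7]
6 → miss, evict 1, frames [2, 7, 6]
9 → miss, evict 2, frames [7, 6, 9]
4 → miss, evict 7, frames [6, 9, 4]
5 → miss, evict 6, frames [9, 4, 5]
4 → hit
7 → miss, evict 9, frames [5, 4, 7]
2 → miss, evict 5, frames [4, 7, 2]
1 → miss, evict 4, frames [7, 2, 1]
7 → hit
1 → hit
Page faults: 11.

11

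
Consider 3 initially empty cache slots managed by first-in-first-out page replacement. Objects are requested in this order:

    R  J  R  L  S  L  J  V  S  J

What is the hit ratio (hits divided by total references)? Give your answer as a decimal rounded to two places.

R -> miss, frames [R]
J -> miss, frames [R, J]
R -> hit
L -> miss, frames [R, J, L]
S -> miss, evict R, frames [J, L, S]
L -> hit
J -> hit
V -> miss, evict J, frames [L, S, V]
S -> hit
J -> miss, evict L, frames [S, V, J]
Hits: 4 of 10 references → 4/10 = 0.4000.

0.40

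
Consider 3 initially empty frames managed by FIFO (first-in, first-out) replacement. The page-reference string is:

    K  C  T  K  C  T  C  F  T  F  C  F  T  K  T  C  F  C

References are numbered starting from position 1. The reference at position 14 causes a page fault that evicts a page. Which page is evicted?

C

pos 1: K: miss, frames (K)
pos 2: C: miss, frames (K C)
pos 3: T: miss, frames (K C T)
pos 4: K: hit
pos 5: C: hit
pos 6: T: hit
pos 7: C: hit
pos 8: F: miss, evict K, frames (C T F)
pos 9: T: hit
pos 10: F: hit
pos 11: C: hit
pos 12: F: hit
pos 13: T: hit
pos 14: K: miss, evict C, frames (T F K)
At position 14, page C is evicted.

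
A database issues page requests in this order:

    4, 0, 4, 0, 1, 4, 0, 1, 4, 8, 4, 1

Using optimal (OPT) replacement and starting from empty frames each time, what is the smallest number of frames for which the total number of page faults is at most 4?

f=1: 12 faults
f=2: 7 faults
f=3: 4 faults
f=4: 4 faults
Smallest f with faults ≤ 4 is 3.

3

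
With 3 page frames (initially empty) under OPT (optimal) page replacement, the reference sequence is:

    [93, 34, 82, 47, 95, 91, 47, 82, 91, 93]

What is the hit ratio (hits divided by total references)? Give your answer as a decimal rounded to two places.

0.30

93 -> miss, frames {93}
34 -> miss, frames {93,34}
82 -> miss, frames {93,34,82}
47 -> miss, evict 34, frames {93,82,47}
95 -> miss, evict 93, frames {82,47,95}
91 -> miss, evict 95, frames {82,47,91}
47 -> hit
82 -> hit
91 -> hit
93 -> miss, evict 91, frames {82,47,93}
Hits: 3 of 10 references → 3/10 = 0.3000.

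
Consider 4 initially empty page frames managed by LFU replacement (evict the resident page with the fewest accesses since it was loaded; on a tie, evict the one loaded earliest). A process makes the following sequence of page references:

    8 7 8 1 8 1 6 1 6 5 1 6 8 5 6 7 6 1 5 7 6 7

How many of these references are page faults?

8: fault, frames (8)
7: fault, frames (8 7)
8: hit
1: fault, frames (8 7 1)
8: hit
1: hit
6: fault, frames (8 7 1 6)
1: hit
6: hit
5: fault, evict 7, frames (8 1 6 5)
1: hit
6: hit
8: hit
5: hit
6: hit
7: fault, evict 5, frames (8 1 6 7)
6: hit
1: hit
5: fault, evict 7, frames (8 1 6 5)
7: fault, evict 5, frames (8 1 6 7)
6: hit
7: hit
Page faults: 8.

8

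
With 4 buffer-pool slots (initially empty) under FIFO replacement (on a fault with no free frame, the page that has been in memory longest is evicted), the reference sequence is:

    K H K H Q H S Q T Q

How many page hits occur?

5

K -> fault, frames [K]
H -> fault, frames [K, H]
K -> hit
H -> hit
Q -> fault, frames [K, H, Q]
H -> hit
S -> fault, frames [K, H, Q, S]
Q -> hit
T -> fault, evict K, frames [H, Q, S, T]
Q -> hit
Hits: 5.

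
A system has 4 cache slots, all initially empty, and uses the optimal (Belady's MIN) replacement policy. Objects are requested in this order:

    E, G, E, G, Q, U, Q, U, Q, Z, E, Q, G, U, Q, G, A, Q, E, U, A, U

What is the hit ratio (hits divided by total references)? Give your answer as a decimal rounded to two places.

0.68

E -> fault, frames (E)
G -> fault, frames (E G)
E -> hit
G -> hit
Q -> fault, frames (E G Q)
U -> fault, frames (E G Q U)
Q -> hit
U -> hit
Q -> hit
Z -> fault, evict U, frames (E G Q Z)
E -> hit
Q -> hit
G -> hit
U -> fault, evict Z, frames (E G Q U)
Q -> hit
G -> hit
A -> fault, evict G, frames (E Q U A)
Q -> hit
E -> hit
U -> hit
A -> hit
U -> hit
Hits: 15 of 22 references → 15/22 = 0.6818.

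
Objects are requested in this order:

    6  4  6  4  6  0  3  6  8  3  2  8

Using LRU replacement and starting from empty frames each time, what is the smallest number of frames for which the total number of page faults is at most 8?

3

f=1: 12 faults
f=2: 9 faults
f=3: 6 faults
f=4: 6 faults
f=5: 6 faults
f=6: 6 faults
Smallest f with faults ≤ 8 is 3.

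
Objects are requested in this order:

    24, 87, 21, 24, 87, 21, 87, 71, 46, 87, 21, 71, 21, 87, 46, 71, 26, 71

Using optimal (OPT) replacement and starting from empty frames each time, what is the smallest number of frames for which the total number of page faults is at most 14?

f=1: 18 faults
f=2: 11 faults
f=3: 8 faults
f=4: 6 faults
f=5: 6 faults
f=6: 6 faults
Smallest f with faults ≤ 14 is 2.

2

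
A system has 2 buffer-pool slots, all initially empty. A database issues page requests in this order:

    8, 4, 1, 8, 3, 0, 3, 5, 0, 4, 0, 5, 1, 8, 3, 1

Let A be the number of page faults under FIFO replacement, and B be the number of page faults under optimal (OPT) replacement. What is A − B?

3

Under FIFO: F F F F F F . F . F F F F F F F → 14 faults.
Under OPT: F F F . F F . F . F . F F F F . → 11 faults.
A − B = 14 − 11 = 3.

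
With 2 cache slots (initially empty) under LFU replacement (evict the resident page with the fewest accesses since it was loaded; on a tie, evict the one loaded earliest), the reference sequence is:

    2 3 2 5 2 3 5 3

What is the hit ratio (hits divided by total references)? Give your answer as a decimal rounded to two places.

0.25

2: fault, frames (2)
3: fault, frames (2 3)
2: hit
5: fault, evict 3, frames (2 5)
2: hit
3: fault, evict 5, frames (2 3)
5: fault, evict 3, frames (2 5)
3: fault, evict 5, frames (2 3)
Hits: 2 of 8 references → 2/8 = 0.2500.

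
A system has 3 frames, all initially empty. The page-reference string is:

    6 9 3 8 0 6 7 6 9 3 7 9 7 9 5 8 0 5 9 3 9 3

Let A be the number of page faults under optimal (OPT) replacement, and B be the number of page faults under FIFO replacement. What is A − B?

-3

Under OPT: F F F F F . F . . F . . . . F F F . . F . . → 11 faults.
Under FIFO: F F F F F F F . F F . . . . F F F . F F . . → 14 faults.
A − B = 11 − 14 = -3.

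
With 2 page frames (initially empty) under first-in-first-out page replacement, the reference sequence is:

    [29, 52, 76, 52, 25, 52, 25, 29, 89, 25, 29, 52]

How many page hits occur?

29: miss, frames {29}
52: miss, frames {29,52}
76: miss, evict 29, frames {52,76}
52: hit
25: miss, evict 52, frames {76,25}
52: miss, evict 76, frames {25,52}
25: hit
29: miss, evict 25, frames {52,29}
89: miss, evict 52, frames {29,89}
25: miss, evict 29, frames {89,25}
29: miss, evict 89, frames {25,29}
52: miss, evict 25, frames {29,52}
Hits: 2.

2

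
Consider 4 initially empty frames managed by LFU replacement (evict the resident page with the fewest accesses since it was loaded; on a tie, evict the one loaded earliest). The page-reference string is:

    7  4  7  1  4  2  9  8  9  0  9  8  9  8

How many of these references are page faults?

7 → miss, frames [7]
4 → miss, frames [7, 4]
7 → hit
1 → miss, frames [7, 4, 1]
4 → hit
2 → miss, frames [7, 4, 1, 2]
9 → miss, evict 1, frames [7, 4, 2, 9]
8 → miss, evict 2, frames [7, 4, 9, 8]
9 → hit
0 → miss, evict 8, frames [7, 4, 9, 0]
9 → hit
8 → miss, evict 0, frames [7, 4, 9, 8]
9 → hit
8 → hit
Page faults: 8.

8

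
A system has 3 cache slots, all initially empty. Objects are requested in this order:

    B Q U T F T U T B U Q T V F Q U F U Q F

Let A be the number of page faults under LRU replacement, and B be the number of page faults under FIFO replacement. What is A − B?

Under LRU: F F F F F . . . F . F F F F F F . . . . → 12 faults.
Under FIFO: F F F F F . . . F F F F F F F F . . . . → 13 faults.
A − B = 12 − 13 = -1.

-1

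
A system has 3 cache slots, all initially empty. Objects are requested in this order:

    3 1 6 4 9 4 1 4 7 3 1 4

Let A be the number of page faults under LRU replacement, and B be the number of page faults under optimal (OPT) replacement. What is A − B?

3

Under LRU: F F F F F . F . F F F F → 10 faults.
Under OPT: F F F F F . . . F F . . → 7 faults.
A − B = 10 − 7 = 3.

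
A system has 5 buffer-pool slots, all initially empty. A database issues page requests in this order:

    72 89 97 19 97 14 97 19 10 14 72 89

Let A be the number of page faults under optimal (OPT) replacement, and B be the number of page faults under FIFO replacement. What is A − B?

-2

Under OPT: F F F F . F . . F . . . → 6 faults.
Under FIFO: F F F F . F . . F . F F → 8 faults.
A − B = 6 − 8 = -2.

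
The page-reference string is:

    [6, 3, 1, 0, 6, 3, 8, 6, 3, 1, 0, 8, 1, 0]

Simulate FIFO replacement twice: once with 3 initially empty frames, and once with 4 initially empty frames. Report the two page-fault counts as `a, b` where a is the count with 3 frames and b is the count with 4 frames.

3 frames: F F F F F F F . . F F . . . → 9 faults.
4 frames: F F F F . . F F F F F F . . → 10 faults.
10 > 9: adding a frame increased faults — Belady's anomaly.

9, 10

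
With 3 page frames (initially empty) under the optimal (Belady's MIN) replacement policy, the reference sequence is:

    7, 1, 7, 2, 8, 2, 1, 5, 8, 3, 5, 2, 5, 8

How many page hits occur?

7

7: miss, frames [7]
1: miss, frames [7, 1]
7: hit
2: miss, frames [7, 1, 2]
8: miss, evict 7, frames [1, 2, 8]
2: hit
1: hit
5: miss, evict 1, frames [2, 8, 5]
8: hit
3: miss, evict 8, frames [2, 5, 3]
5: hit
2: hit
5: hit
8: miss, evict 3, frames [2, 5, 8]
Hits: 7.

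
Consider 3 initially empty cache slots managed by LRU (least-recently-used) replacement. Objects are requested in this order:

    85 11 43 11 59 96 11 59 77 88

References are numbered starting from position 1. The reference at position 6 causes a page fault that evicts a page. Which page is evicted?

pos 1: 85: fault, frames {85}
pos 2: 11: fault, frames {85,11}
pos 3: 43: fault, frames {85,11,43}
pos 4: 11: hit
pos 5: 59: fault, evict 85, frames {43,11,59}
pos 6: 96: fault, evict 43, frames {11,59,96}
At position 6, page 43 is evicted.

43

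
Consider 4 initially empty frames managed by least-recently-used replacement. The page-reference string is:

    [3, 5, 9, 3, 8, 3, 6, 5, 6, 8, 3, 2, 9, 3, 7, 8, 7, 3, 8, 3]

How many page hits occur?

3: fault, frames [3]
5: fault, frames [3, 5]
9: fault, frames [3, 5, 9]
3: hit
8: fault, frames [5, 9, 3, 8]
3: hit
6: fault, evict 5, frames [9, 8, 3, 6]
5: fault, evict 9, frames [8, 3, 6, 5]
6: hit
8: hit
3: hit
2: fault, evict 5, frames [6, 8, 3, 2]
9: fault, evict 6, frames [8, 3, 2, 9]
3: hit
7: fault, evict 8, frames [2, 9, 3, 7]
8: fault, evict 2, frames [9, 3, 7, 8]
7: hit
3: hit
8: hit
3: hit
Hits: 10.

10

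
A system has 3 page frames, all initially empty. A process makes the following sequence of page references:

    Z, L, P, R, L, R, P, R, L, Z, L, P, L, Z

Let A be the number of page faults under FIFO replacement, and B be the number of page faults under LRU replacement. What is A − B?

Under FIFO: F F F F . . . . . F F F . . → 7 faults.
Under LRU: F F F F . . . . . F . F . . → 6 faults.
A − B = 7 − 6 = 1.

1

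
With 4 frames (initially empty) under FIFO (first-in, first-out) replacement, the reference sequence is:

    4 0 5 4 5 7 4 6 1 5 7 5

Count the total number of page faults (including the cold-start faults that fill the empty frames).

4 → fault, frames {4}
0 → fault, frames {4,0}
5 → fault, frames {4,0,5}
4 → hit
5 → hit
7 → fault, frames {4,0,5,7}
4 → hit
6 → fault, evict 4, frames {0,5,7,6}
1 → fault, evict 0, frames {5,7,6,1}
5 → hit
7 → hit
5 → hit
Page faults: 6.

6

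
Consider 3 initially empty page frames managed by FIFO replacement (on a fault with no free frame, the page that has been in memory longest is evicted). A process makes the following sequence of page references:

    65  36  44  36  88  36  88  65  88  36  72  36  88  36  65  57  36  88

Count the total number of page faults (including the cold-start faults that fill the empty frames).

65 -> miss, frames [65]
36 -> miss, frames [65, 36]
44 -> miss, frames [65, 36, 44]
36 -> hit
88 -> miss, evict 65, frames [36, 44, 88]
36 -> hit
88 -> hit
65 -> miss, evict 36, frames [44, 88, 65]
88 -> hit
36 -> miss, evict 44, frames [88, 65, 36]
72 -> miss, evict 88, frames [65, 36, 72]
36 -> hit
88 -> miss, evict 65, frames [36, 72, 88]
36 -> hit
65 -> miss, evict 36, frames [72, 88, 65]
57 -> miss, evict 72, frames [88, 65, 57]
36 -> miss, evict 88, frames [65, 57, 36]
88 -> miss, evict 65, frames [57, 36, 88]
Page faults: 12.

12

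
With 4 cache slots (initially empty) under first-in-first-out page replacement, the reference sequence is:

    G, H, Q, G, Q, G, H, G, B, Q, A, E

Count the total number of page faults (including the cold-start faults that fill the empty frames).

G → miss, frames [G]
H → miss, frames [G, H]
Q → miss, frames [G, H, Q]
G → hit
Q → hit
G → hit
H → hit
G → hit
B → miss, frames [G, H, Q, B]
Q → hit
A → miss, evict G, frames [H, Q, B, A]
E → miss, evict H, frames [Q, B, A, E]
Page faults: 6.

6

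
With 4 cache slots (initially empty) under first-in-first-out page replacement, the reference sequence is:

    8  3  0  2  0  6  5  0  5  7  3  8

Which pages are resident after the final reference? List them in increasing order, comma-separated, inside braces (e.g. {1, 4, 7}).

{3, 5, 7, 8}

8: fault, frames [8]
3: fault, frames [8, 3]
0: fault, frames [8, 3, 0]
2: fault, frames [8, 3, 0, 2]
0: hit
6: fault, evict 8, frames [3, 0, 2, 6]
5: fault, evict 3, frames [0, 2, 6, 5]
0: hit
5: hit
7: fault, evict 0, frames [2, 6, 5, 7]
3: fault, evict 2, frames [6, 5, 7, 3]
8: fault, evict 6, frames [5, 7, 3, 8]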